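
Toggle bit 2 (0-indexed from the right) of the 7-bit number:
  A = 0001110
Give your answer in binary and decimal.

Mask = 1 << 2 = 0000100
Bit 2 of A is 1; XOR with the mask flips it to 0.
  0001110
^ 0000100
---------
  0001010

Answer: 0001010 (10)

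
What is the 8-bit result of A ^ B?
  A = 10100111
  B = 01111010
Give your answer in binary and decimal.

Apply ^ to each column (1 where bits differ):
  10100111
^ 01111010
----------
  11011101

Answer: 11011101 (221)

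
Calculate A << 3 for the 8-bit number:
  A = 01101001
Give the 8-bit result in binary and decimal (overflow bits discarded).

Shift left by 3: drop the top 3 bit(s), append 3 zero(s) on the right.
  01101001  ->  discard [011], keep [01001], append 000
= 01001000

Answer: 01001000 (72)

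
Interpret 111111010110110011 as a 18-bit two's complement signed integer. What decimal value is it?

MSB is 1, so the value is negative. Find the magnitude:
1. Invert bits:  000000101001001100
2. Add 1:        000000101001001101  = 2637
3. Apply sign:   -2637

Answer: -2637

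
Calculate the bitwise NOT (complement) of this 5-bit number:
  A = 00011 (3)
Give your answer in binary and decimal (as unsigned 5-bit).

Flip each bit (0->1, 1->0):
  00011
  11100

Answer: 11100 (28)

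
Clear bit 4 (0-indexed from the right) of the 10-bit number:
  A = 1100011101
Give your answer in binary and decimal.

Mask = ~(1 << 4) = 1111101111
Bit 4 of A is 1, so AND-ing with the mask clears it to 0.
  1100011101
& 1111101111
------------
  1100001101

Answer: 1100001101 (781)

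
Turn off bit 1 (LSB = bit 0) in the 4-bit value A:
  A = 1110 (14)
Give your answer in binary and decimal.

Mask = ~(1 << 1) = 1101
Bit 1 of A is 1, so AND-ing with the mask clears it to 0.
  1110
& 1101
------
  1100

Answer: 1100 (12)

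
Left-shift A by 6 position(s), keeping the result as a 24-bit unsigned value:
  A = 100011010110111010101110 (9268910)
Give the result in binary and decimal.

Shift left by 6: drop the top 6 bit(s), append 6 zero(s) on the right.
  100011010110111010101110  ->  discard [100011], keep [010110111010101110], append 000000
= 010110111010101110000000

Answer: 010110111010101110000000 (6007680)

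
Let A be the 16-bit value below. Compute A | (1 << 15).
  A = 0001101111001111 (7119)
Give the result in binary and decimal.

Mask = 1 << 15 = 1000000000000000
Bit 15 of A is 0, so OR-ing with the mask flips it to 1.
  0001101111001111
| 1000000000000000
------------------
  1001101111001111

Answer: 1001101111001111 (39887)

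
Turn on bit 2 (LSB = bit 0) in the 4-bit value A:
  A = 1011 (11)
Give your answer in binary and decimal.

Mask = 1 << 2 = 0100
Bit 2 of A is 0, so OR-ing with the mask flips it to 1.
  1011
| 0100
------
  1111

Answer: 1111 (15)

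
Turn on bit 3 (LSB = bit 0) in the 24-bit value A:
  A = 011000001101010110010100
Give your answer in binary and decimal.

Mask = 1 << 3 = 000000000000000000001000
Bit 3 of A is 0, so OR-ing with the mask flips it to 1.
  011000001101010110010100
| 000000000000000000001000
--------------------------
  011000001101010110011100

Answer: 011000001101010110011100 (6346140)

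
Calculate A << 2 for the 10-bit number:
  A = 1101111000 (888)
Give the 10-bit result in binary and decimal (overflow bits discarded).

Shift left by 2: drop the top 2 bit(s), append 2 zero(s) on the right.
  1101111000  ->  discard [11], keep [01111000], append 00
= 0111100000

Answer: 0111100000 (480)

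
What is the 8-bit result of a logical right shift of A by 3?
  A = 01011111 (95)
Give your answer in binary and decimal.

Logical shift right by 3: drop the bottom 3 bit(s), prepend 3 zero(s) on the left.
  01011111  ->  keep [01011], discard [111], prepend 000
= 00001011

Answer: 00001011 (11)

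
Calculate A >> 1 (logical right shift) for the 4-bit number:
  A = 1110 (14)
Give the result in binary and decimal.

Logical shift right by 1: drop the bottom 1 bit(s), prepend 1 zero(s) on the left.
  1110  ->  keep [111], discard [0], prepend 0
= 0111

Answer: 0111 (7)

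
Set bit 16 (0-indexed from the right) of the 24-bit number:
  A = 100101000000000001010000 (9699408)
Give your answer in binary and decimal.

Mask = 1 << 16 = 000000010000000000000000
Bit 16 of A is 0, so OR-ing with the mask flips it to 1.
  100101000000000001010000
| 000000010000000000000000
--------------------------
  100101010000000001010000

Answer: 100101010000000001010000 (9764944)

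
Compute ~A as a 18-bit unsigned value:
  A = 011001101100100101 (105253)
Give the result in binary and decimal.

Flip each bit (0->1, 1->0):
  011001101100100101
  100110010011011010

Answer: 100110010011011010 (156890)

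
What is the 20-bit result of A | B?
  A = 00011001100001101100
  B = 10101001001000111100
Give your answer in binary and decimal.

Apply | to each column (1 where either bit is 1):
  00011001100001101100
| 10101001001000111100
----------------------
  10111001101001111100

Answer: 10111001101001111100 (760444)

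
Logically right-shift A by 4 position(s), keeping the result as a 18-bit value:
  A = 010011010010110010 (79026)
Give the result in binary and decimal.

Logical shift right by 4: drop the bottom 4 bit(s), prepend 4 zero(s) on the left.
  010011010010110010  ->  keep [01001101001011], discard [0010], prepend 0000
= 000001001101001011

Answer: 000001001101001011 (4939)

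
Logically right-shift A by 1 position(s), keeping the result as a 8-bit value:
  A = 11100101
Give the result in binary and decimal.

Logical shift right by 1: drop the bottom 1 bit(s), prepend 1 zero(s) on the left.
  11100101  ->  keep [1110010], discard [1], prepend 0
= 01110010

Answer: 01110010 (114)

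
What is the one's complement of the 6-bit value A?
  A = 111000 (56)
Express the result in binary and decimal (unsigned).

Flip each bit (0->1, 1->0):
  111000
  000111

Answer: 000111 (7)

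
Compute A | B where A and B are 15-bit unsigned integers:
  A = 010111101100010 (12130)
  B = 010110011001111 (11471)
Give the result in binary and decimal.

Apply | to each column (1 where either bit is 1):
  010111101100010
| 010110011001111
-----------------
  010111111101111

Answer: 010111111101111 (12271)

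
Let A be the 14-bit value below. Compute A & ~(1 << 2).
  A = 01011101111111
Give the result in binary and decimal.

Mask = ~(1 << 2) = 11111111111011
Bit 2 of A is 1, so AND-ing with the mask clears it to 0.
  01011101111111
& 11111111111011
----------------
  01011101111011

Answer: 01011101111011 (6011)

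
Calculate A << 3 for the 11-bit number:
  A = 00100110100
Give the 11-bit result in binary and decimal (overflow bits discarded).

Shift left by 3: drop the top 3 bit(s), append 3 zero(s) on the right.
  00100110100  ->  discard [001], keep [00110100], append 000
= 00110100000

Answer: 00110100000 (416)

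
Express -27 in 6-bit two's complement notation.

1. Binary of +27:  011011
2. Invert bits:     100100
3. Add 1:           100101

Answer: 100101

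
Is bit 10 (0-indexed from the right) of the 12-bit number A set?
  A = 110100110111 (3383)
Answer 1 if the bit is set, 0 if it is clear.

Bit 10 is the 11th from the right.
  110100110111
   ^
That bit is 1.

Answer: 1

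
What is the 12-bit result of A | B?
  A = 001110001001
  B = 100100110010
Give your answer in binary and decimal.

Apply | to each column (1 where either bit is 1):
  001110001001
| 100100110010
--------------
  101110111011

Answer: 101110111011 (3003)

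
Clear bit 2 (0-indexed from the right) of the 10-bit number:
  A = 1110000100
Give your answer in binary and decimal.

Mask = ~(1 << 2) = 1111111011
Bit 2 of A is 1, so AND-ing with the mask clears it to 0.
  1110000100
& 1111111011
------------
  1110000000

Answer: 1110000000 (896)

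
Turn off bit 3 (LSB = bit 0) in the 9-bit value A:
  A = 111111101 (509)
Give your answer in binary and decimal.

Mask = ~(1 << 3) = 111110111
Bit 3 of A is 1, so AND-ing with the mask clears it to 0.
  111111101
& 111110111
-----------
  111110101

Answer: 111110101 (501)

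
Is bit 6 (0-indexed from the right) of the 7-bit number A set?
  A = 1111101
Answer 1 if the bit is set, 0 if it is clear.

Bit 6 is the 7th from the right.
  1111101
  ^
That bit is 1.

Answer: 1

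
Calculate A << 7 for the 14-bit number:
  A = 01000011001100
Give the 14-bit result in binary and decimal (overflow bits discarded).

Shift left by 7: drop the top 7 bit(s), append 7 zero(s) on the right.
  01000011001100  ->  discard [0100001], keep [1001100], append 0000000
= 10011000000000

Answer: 10011000000000 (9728)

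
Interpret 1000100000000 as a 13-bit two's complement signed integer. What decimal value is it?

MSB is 1, so the value is negative. Find the magnitude:
1. Invert bits:  0111011111111
2. Add 1:        0111100000000  = 3840
3. Apply sign:   -3840

Answer: -3840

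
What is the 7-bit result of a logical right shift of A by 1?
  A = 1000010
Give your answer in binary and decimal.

Logical shift right by 1: drop the bottom 1 bit(s), prepend 1 zero(s) on the left.
  1000010  ->  keep [100001], discard [0], prepend 0
= 0100001

Answer: 0100001 (33)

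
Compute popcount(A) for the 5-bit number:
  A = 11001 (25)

11001
1-bits at positions (from bit 0 = LSB): 0, 3, 4
Count = 3

Answer: 3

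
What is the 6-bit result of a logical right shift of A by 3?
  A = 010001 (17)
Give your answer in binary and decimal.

Logical shift right by 3: drop the bottom 3 bit(s), prepend 3 zero(s) on the left.
  010001  ->  keep [010], discard [001], prepend 000
= 000010

Answer: 000010 (2)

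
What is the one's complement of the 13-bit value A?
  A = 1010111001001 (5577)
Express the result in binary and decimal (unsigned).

Flip each bit (0->1, 1->0):
  1010111001001
  0101000110110

Answer: 0101000110110 (2614)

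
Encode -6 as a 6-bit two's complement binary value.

1. Binary of +6:  000110
2. Invert bits:     111001
3. Add 1:           111010

Answer: 111010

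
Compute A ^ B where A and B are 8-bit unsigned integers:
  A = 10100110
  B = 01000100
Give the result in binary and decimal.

Apply ^ to each column (1 where bits differ):
  10100110
^ 01000100
----------
  11100010

Answer: 11100010 (226)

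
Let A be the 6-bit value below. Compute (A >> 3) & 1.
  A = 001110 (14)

Bit 3 is the 4th from the right.
  001110
    ^
That bit is 1.

Answer: 1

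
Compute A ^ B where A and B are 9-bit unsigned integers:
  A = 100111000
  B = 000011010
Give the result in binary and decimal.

Apply ^ to each column (1 where bits differ):
  100111000
^ 000011010
-----------
  100100010

Answer: 100100010 (290)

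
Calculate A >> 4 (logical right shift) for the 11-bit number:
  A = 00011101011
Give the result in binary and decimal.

Logical shift right by 4: drop the bottom 4 bit(s), prepend 4 zero(s) on the left.
  00011101011  ->  keep [0001110], discard [1011], prepend 0000
= 00000001110

Answer: 00000001110 (14)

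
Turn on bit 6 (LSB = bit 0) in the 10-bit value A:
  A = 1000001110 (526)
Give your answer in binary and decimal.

Mask = 1 << 6 = 0001000000
Bit 6 of A is 0, so OR-ing with the mask flips it to 1.
  1000001110
| 0001000000
------------
  1001001110

Answer: 1001001110 (590)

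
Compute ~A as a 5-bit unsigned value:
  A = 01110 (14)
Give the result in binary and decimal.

Flip each bit (0->1, 1->0):
  01110
  10001

Answer: 10001 (17)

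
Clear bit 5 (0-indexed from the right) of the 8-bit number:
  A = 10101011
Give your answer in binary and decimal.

Mask = ~(1 << 5) = 11011111
Bit 5 of A is 1, so AND-ing with the mask clears it to 0.
  10101011
& 11011111
----------
  10001011

Answer: 10001011 (139)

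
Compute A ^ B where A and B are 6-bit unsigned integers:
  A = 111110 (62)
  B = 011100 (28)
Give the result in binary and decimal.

Apply ^ to each column (1 where bits differ):
  111110
^ 011100
--------
  100010

Answer: 100010 (34)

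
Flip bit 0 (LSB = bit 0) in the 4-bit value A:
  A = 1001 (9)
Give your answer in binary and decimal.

Mask = 1 << 0 = 0001
Bit 0 of A is 1; XOR with the mask flips it to 0.
  1001
^ 0001
------
  1000

Answer: 1000 (8)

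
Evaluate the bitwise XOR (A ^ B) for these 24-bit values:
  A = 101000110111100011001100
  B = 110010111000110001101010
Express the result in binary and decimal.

Apply ^ to each column (1 where bits differ):
  101000110111100011001100
^ 110010111000110001101010
--------------------------
  011010001111010010100110

Answer: 011010001111010010100110 (6878374)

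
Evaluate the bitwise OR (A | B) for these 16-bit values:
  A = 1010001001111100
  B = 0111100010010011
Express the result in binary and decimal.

Apply | to each column (1 where either bit is 1):
  1010001001111100
| 0111100010010011
------------------
  1111101011111111

Answer: 1111101011111111 (64255)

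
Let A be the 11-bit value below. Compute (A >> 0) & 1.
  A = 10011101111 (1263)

Bit 0 is the 1st from the right.
  10011101111
            ^
That bit is 1.

Answer: 1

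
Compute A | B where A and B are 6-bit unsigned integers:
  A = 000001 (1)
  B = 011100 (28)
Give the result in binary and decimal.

Apply | to each column (1 where either bit is 1):
  000001
| 011100
--------
  011101

Answer: 011101 (29)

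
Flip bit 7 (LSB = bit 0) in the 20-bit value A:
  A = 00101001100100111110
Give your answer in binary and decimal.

Mask = 1 << 7 = 00000000000010000000
Bit 7 of A is 0; XOR with the mask flips it to 1.
  00101001100100111110
^ 00000000000010000000
----------------------
  00101001100110111110

Answer: 00101001100110111110 (170430)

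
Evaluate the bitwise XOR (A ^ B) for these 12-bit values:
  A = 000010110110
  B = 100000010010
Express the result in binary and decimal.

Apply ^ to each column (1 where bits differ):
  000010110110
^ 100000010010
--------------
  100010100100

Answer: 100010100100 (2212)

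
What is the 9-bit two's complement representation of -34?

1. Binary of +34:  000100010
2. Invert bits:     111011101
3. Add 1:           111011110

Answer: 111011110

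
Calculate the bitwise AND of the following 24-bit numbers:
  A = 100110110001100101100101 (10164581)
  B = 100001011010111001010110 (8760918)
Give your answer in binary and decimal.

Apply & to each column (1 only where both bits are 1):
  100110110001100101100101
& 100001011010111001010110
--------------------------
  100000010000100001000100

Answer: 100000010000100001000100 (8456260)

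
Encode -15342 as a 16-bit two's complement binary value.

1. Binary of +15342:  0011101111101110
2. Invert bits:     1100010000010001
3. Add 1:           1100010000010010

Answer: 1100010000010010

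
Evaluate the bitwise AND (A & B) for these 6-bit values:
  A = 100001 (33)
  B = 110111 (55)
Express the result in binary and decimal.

Apply & to each column (1 only where both bits are 1):
  100001
& 110111
--------
  100001

Answer: 100001 (33)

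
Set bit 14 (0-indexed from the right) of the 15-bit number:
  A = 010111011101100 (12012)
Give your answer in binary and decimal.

Mask = 1 << 14 = 100000000000000
Bit 14 of A is 0, so OR-ing with the mask flips it to 1.
  010111011101100
| 100000000000000
-----------------
  110111011101100

Answer: 110111011101100 (28396)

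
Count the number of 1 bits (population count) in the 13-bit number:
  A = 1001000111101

1001000111101
1-bits at positions (from bit 0 = LSB): 0, 2, 3, 4, 5, 9, 12
Count = 7

Answer: 7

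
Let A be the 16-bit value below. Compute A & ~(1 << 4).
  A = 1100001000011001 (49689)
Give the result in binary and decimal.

Mask = ~(1 << 4) = 1111111111101111
Bit 4 of A is 1, so AND-ing with the mask clears it to 0.
  1100001000011001
& 1111111111101111
------------------
  1100001000001001

Answer: 1100001000001001 (49673)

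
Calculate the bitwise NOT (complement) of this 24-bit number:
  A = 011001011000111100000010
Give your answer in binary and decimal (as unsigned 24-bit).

Flip each bit (0->1, 1->0):
  011001011000111100000010
  100110100111000011111101

Answer: 100110100111000011111101 (10121469)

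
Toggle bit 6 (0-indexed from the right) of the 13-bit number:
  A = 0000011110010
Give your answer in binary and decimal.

Mask = 1 << 6 = 0000001000000
Bit 6 of A is 1; XOR with the mask flips it to 0.
  0000011110010
^ 0000001000000
---------------
  0000010110010

Answer: 0000010110010 (178)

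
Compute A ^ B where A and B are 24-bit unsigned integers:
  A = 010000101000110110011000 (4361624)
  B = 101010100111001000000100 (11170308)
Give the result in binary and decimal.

Apply ^ to each column (1 where bits differ):
  010000101000110110011000
^ 101010100111001000000100
--------------------------
  111010001111111110011100

Answer: 111010001111111110011100 (15269788)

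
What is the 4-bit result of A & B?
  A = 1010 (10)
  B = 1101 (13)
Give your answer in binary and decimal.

Apply & to each column (1 only where both bits are 1):
  1010
& 1101
------
  1000

Answer: 1000 (8)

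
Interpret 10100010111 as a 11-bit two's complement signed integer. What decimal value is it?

MSB is 1, so the value is negative. Find the magnitude:
1. Invert bits:  01011101000
2. Add 1:        01011101001  = 745
3. Apply sign:   -745

Answer: -745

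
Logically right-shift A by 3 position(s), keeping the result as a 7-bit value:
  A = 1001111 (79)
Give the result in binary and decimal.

Logical shift right by 3: drop the bottom 3 bit(s), prepend 3 zero(s) on the left.
  1001111  ->  keep [1001], discard [111], prepend 000
= 0001001

Answer: 0001001 (9)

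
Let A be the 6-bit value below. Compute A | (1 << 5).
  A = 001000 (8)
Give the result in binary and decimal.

Mask = 1 << 5 = 100000
Bit 5 of A is 0, so OR-ing with the mask flips it to 1.
  001000
| 100000
--------
  101000

Answer: 101000 (40)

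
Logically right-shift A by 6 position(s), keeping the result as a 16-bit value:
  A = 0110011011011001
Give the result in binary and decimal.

Logical shift right by 6: drop the bottom 6 bit(s), prepend 6 zero(s) on the left.
  0110011011011001  ->  keep [0110011011], discard [011001], prepend 000000
= 0000000110011011

Answer: 0000000110011011 (411)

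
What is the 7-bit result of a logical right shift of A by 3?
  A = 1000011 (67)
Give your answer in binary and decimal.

Logical shift right by 3: drop the bottom 3 bit(s), prepend 3 zero(s) on the left.
  1000011  ->  keep [1000], discard [011], prepend 000
= 0001000

Answer: 0001000 (8)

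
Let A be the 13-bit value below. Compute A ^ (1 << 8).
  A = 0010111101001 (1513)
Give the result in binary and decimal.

Mask = 1 << 8 = 0000100000000
Bit 8 of A is 1; XOR with the mask flips it to 0.
  0010111101001
^ 0000100000000
---------------
  0010011101001

Answer: 0010011101001 (1257)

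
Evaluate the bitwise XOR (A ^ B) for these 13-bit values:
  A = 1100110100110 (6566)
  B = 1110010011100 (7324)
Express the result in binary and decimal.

Apply ^ to each column (1 where bits differ):
  1100110100110
^ 1110010011100
---------------
  0010100111010

Answer: 0010100111010 (1338)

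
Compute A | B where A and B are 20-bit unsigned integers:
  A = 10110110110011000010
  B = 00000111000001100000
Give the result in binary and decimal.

Apply | to each column (1 where either bit is 1):
  10110110110011000010
| 00000111000001100000
----------------------
  10110111110011100010

Answer: 10110111110011100010 (752866)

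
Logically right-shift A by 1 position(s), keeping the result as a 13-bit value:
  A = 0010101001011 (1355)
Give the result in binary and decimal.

Logical shift right by 1: drop the bottom 1 bit(s), prepend 1 zero(s) on the left.
  0010101001011  ->  keep [001010100101], discard [1], prepend 0
= 0001010100101

Answer: 0001010100101 (677)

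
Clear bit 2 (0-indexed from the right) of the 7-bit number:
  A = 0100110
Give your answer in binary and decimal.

Mask = ~(1 << 2) = 1111011
Bit 2 of A is 1, so AND-ing with the mask clears it to 0.
  0100110
& 1111011
---------
  0100010

Answer: 0100010 (34)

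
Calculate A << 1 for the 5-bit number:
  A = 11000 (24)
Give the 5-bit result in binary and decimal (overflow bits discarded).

Shift left by 1: drop the top 1 bit(s), append 1 zero(s) on the right.
  11000  ->  discard [1], keep [1000], append 0
= 10000

Answer: 10000 (16)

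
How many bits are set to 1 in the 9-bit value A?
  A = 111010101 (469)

111010101
1-bits at positions (from bit 0 = LSB): 0, 2, 4, 6, 7, 8
Count = 6

Answer: 6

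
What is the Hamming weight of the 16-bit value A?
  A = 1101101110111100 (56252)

1101101110111100
1-bits at positions (from bit 0 = LSB): 2, 3, 4, 5, 7, 8, 9, 11, 12, 14, 15
Count = 11

Answer: 11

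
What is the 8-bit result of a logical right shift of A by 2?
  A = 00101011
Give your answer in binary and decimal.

Logical shift right by 2: drop the bottom 2 bit(s), prepend 2 zero(s) on the left.
  00101011  ->  keep [001010], discard [11], prepend 00
= 00001010

Answer: 00001010 (10)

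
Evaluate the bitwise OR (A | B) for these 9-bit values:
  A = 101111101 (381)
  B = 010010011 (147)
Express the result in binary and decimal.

Apply | to each column (1 where either bit is 1):
  101111101
| 010010011
-----------
  111111111

Answer: 111111111 (511)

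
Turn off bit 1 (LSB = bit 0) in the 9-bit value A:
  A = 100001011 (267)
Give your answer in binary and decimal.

Mask = ~(1 << 1) = 111111101
Bit 1 of A is 1, so AND-ing with the mask clears it to 0.
  100001011
& 111111101
-----------
  100001001

Answer: 100001001 (265)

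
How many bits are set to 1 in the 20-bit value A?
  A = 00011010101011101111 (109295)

00011010101011101111
1-bits at positions (from bit 0 = LSB): 0, 1, 2, 3, 5, 6, 7, 9, 11, 13, 15, 16
Count = 12

Answer: 12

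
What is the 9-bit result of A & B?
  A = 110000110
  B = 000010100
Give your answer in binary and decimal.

Apply & to each column (1 only where both bits are 1):
  110000110
& 000010100
-----------
  000000100

Answer: 000000100 (4)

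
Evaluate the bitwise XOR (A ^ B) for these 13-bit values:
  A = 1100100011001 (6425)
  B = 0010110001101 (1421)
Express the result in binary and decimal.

Apply ^ to each column (1 where bits differ):
  1100100011001
^ 0010110001101
---------------
  1110010010100

Answer: 1110010010100 (7316)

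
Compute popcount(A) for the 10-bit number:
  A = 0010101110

0010101110
1-bits at positions (from bit 0 = LSB): 1, 2, 3, 5, 7
Count = 5

Answer: 5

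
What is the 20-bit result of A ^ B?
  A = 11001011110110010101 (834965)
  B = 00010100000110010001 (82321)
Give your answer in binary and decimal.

Apply ^ to each column (1 where bits differ):
  11001011110110010101
^ 00010100000110010001
----------------------
  11011111110000000100

Answer: 11011111110000000100 (916484)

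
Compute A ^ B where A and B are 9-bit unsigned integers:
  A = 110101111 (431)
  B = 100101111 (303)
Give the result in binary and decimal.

Apply ^ to each column (1 where bits differ):
  110101111
^ 100101111
-----------
  010000000

Answer: 010000000 (128)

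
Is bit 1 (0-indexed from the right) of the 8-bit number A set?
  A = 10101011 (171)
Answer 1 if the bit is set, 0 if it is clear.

Bit 1 is the 2nd from the right.
  10101011
        ^
That bit is 1.

Answer: 1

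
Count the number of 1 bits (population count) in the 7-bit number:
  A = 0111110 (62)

0111110
1-bits at positions (from bit 0 = LSB): 1, 2, 3, 4, 5
Count = 5

Answer: 5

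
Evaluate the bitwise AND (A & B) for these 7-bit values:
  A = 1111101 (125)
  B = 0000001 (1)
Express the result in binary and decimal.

Apply & to each column (1 only where both bits are 1):
  1111101
& 0000001
---------
  0000001

Answer: 0000001 (1)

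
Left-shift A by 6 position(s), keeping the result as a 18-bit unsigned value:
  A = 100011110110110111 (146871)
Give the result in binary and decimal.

Shift left by 6: drop the top 6 bit(s), append 6 zero(s) on the right.
  100011110110110111  ->  discard [100011], keep [110110110111], append 000000
= 110110110111000000

Answer: 110110110111000000 (224704)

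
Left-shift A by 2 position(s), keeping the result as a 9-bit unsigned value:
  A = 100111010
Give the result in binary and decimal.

Shift left by 2: drop the top 2 bit(s), append 2 zero(s) on the right.
  100111010  ->  discard [10], keep [0111010], append 00
= 011101000

Answer: 011101000 (232)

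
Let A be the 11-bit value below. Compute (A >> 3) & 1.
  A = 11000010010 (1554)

Bit 3 is the 4th from the right.
  11000010010
         ^
That bit is 0.

Answer: 0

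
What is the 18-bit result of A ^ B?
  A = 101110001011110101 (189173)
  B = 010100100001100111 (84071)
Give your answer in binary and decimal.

Apply ^ to each column (1 where bits differ):
  101110001011110101
^ 010100100001100111
--------------------
  111010101010010010

Answer: 111010101010010010 (240274)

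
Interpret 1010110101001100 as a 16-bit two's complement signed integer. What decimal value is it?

MSB is 1, so the value is negative. Find the magnitude:
1. Invert bits:  0101001010110011
2. Add 1:        0101001010110100  = 21172
3. Apply sign:   -21172

Answer: -21172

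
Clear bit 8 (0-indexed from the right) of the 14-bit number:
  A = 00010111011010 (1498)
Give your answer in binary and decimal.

Mask = ~(1 << 8) = 11111011111111
Bit 8 of A is 1, so AND-ing with the mask clears it to 0.
  00010111011010
& 11111011111111
----------------
  00010011011010

Answer: 00010011011010 (1242)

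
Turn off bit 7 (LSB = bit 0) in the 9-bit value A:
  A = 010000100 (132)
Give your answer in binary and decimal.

Mask = ~(1 << 7) = 101111111
Bit 7 of A is 1, so AND-ing with the mask clears it to 0.
  010000100
& 101111111
-----------
  000000100

Answer: 000000100 (4)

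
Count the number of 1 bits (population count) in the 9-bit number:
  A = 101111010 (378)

101111010
1-bits at positions (from bit 0 = LSB): 1, 3, 4, 5, 6, 8
Count = 6

Answer: 6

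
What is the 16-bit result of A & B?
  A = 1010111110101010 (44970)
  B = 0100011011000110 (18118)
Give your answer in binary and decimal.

Apply & to each column (1 only where both bits are 1):
  1010111110101010
& 0100011011000110
------------------
  0000011010000010

Answer: 0000011010000010 (1666)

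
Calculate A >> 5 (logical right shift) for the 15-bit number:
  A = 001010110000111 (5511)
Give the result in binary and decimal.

Logical shift right by 5: drop the bottom 5 bit(s), prepend 5 zero(s) on the left.
  001010110000111  ->  keep [0010101100], discard [00111], prepend 00000
= 000000010101100

Answer: 000000010101100 (172)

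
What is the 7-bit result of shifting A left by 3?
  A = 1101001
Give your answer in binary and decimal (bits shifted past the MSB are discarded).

Shift left by 3: drop the top 3 bit(s), append 3 zero(s) on the right.
  1101001  ->  discard [110], keep [1001], append 000
= 1001000

Answer: 1001000 (72)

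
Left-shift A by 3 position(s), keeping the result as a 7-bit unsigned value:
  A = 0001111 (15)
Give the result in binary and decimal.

Shift left by 3: drop the top 3 bit(s), append 3 zero(s) on the right.
  0001111  ->  discard [000], keep [1111], append 000
= 1111000

Answer: 1111000 (120)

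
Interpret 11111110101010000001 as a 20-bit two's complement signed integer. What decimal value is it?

MSB is 1, so the value is negative. Find the magnitude:
1. Invert bits:  00000001010101111110
2. Add 1:        00000001010101111111  = 5503
3. Apply sign:   -5503

Answer: -5503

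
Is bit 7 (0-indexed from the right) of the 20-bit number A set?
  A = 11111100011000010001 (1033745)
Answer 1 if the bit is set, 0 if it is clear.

Bit 7 is the 8th from the right.
  11111100011000010001
              ^
That bit is 0.

Answer: 0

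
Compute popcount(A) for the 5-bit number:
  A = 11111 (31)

11111
1-bits at positions (from bit 0 = LSB): 0, 1, 2, 3, 4
Count = 5

Answer: 5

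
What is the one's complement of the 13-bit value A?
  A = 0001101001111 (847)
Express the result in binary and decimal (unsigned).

Flip each bit (0->1, 1->0):
  0001101001111
  1110010110000

Answer: 1110010110000 (7344)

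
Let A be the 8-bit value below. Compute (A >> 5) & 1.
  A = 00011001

Bit 5 is the 6th from the right.
  00011001
    ^
That bit is 0.

Answer: 0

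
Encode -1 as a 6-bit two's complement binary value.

1. Binary of +1:  000001
2. Invert bits:     111110
3. Add 1:           111111

Answer: 111111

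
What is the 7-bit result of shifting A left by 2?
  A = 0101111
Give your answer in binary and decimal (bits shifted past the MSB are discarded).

Shift left by 2: drop the top 2 bit(s), append 2 zero(s) on the right.
  0101111  ->  discard [01], keep [01111], append 00
= 0111100

Answer: 0111100 (60)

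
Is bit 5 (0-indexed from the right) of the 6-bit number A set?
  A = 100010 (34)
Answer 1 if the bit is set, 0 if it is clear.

Bit 5 is the 6th from the right.
  100010
  ^
That bit is 1.

Answer: 1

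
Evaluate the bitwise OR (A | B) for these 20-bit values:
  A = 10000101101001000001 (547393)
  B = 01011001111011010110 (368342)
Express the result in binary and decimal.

Apply | to each column (1 where either bit is 1):
  10000101101001000001
| 01011001111011010110
----------------------
  11011101111011010111

Answer: 11011101111011010111 (909015)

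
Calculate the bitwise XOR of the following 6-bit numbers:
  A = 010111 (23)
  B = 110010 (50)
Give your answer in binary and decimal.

Apply ^ to each column (1 where bits differ):
  010111
^ 110010
--------
  100101

Answer: 100101 (37)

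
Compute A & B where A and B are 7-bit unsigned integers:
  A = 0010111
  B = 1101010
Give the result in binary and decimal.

Apply & to each column (1 only where both bits are 1):
  0010111
& 1101010
---------
  0000010

Answer: 0000010 (2)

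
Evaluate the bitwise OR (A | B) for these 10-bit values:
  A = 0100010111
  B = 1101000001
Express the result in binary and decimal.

Apply | to each column (1 where either bit is 1):
  0100010111
| 1101000001
------------
  1101010111

Answer: 1101010111 (855)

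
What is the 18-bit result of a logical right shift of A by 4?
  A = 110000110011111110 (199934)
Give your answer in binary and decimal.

Logical shift right by 4: drop the bottom 4 bit(s), prepend 4 zero(s) on the left.
  110000110011111110  ->  keep [11000011001111], discard [1110], prepend 0000
= 000011000011001111

Answer: 000011000011001111 (12495)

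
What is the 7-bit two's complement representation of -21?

1. Binary of +21:  0010101
2. Invert bits:     1101010
3. Add 1:           1101011

Answer: 1101011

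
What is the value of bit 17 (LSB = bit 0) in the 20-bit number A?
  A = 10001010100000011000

Bit 17 is the 18th from the right.
  10001010100000011000
    ^
That bit is 0.

Answer: 0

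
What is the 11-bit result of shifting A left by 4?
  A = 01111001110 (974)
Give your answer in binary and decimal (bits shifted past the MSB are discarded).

Shift left by 4: drop the top 4 bit(s), append 4 zero(s) on the right.
  01111001110  ->  discard [0111], keep [1001110], append 0000
= 10011100000

Answer: 10011100000 (1248)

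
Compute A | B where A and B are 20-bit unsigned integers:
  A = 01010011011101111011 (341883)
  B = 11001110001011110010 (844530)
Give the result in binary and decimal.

Apply | to each column (1 where either bit is 1):
  01010011011101111011
| 11001110001011110010
----------------------
  11011111011111111011

Answer: 11011111011111111011 (915451)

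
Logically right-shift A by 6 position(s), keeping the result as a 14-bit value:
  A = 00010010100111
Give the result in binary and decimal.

Logical shift right by 6: drop the bottom 6 bit(s), prepend 6 zero(s) on the left.
  00010010100111  ->  keep [00010010], discard [100111], prepend 000000
= 00000000010010

Answer: 00000000010010 (18)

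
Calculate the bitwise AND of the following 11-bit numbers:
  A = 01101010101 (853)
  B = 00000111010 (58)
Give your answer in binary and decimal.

Apply & to each column (1 only where both bits are 1):
  01101010101
& 00000111010
-------------
  00000010000

Answer: 00000010000 (16)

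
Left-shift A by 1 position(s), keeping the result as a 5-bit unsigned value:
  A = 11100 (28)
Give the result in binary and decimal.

Shift left by 1: drop the top 1 bit(s), append 1 zero(s) on the right.
  11100  ->  discard [1], keep [1100], append 0
= 11000

Answer: 11000 (24)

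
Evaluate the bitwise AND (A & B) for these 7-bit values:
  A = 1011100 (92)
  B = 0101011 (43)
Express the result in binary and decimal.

Apply & to each column (1 only where both bits are 1):
  1011100
& 0101011
---------
  0001000

Answer: 0001000 (8)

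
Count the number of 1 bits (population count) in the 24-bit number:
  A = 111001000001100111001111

111001000001100111001111
1-bits at positions (from bit 0 = LSB): 0, 1, 2, 3, 6, 7, 8, 11, 12, 18, 21, 22, 23
Count = 13

Answer: 13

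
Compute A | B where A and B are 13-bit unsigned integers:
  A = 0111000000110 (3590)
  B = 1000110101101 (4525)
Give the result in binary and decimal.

Apply | to each column (1 where either bit is 1):
  0111000000110
| 1000110101101
---------------
  1111110101111

Answer: 1111110101111 (8111)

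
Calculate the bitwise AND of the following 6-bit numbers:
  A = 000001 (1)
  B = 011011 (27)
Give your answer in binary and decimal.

Apply & to each column (1 only where both bits are 1):
  000001
& 011011
--------
  000001

Answer: 000001 (1)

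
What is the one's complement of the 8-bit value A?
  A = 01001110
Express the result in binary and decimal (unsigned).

Flip each bit (0->1, 1->0):
  01001110
  10110001

Answer: 10110001 (177)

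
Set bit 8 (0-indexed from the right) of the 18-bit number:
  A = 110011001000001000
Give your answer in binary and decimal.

Mask = 1 << 8 = 000000000100000000
Bit 8 of A is 0, so OR-ing with the mask flips it to 1.
  110011001000001000
| 000000000100000000
--------------------
  110011001100001000

Answer: 110011001100001000 (209672)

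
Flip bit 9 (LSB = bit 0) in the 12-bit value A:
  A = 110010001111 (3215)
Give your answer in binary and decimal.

Mask = 1 << 9 = 001000000000
Bit 9 of A is 0; XOR with the mask flips it to 1.
  110010001111
^ 001000000000
--------------
  111010001111

Answer: 111010001111 (3727)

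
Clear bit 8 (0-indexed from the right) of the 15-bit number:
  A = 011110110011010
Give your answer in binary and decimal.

Mask = ~(1 << 8) = 111111011111111
Bit 8 of A is 1, so AND-ing with the mask clears it to 0.
  011110110011010
& 111111011111111
-----------------
  011110010011010

Answer: 011110010011010 (15514)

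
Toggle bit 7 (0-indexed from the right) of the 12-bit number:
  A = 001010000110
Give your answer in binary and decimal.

Mask = 1 << 7 = 000010000000
Bit 7 of A is 1; XOR with the mask flips it to 0.
  001010000110
^ 000010000000
--------------
  001000000110

Answer: 001000000110 (518)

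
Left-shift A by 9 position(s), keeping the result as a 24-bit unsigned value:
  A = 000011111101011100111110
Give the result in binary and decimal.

Shift left by 9: drop the top 9 bit(s), append 9 zero(s) on the right.
  000011111101011100111110  ->  discard [000011111], keep [101011100111110], append 000000000
= 101011100111110000000000

Answer: 101011100111110000000000 (11435008)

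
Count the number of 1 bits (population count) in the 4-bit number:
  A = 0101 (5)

0101
1-bits at positions (from bit 0 = LSB): 0, 2
Count = 2

Answer: 2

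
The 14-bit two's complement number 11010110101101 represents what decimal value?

MSB is 1, so the value is negative. Find the magnitude:
1. Invert bits:  00101001010010
2. Add 1:        00101001010011  = 2643
3. Apply sign:   -2643

Answer: -2643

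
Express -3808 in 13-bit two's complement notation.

1. Binary of +3808:  0111011100000
2. Invert bits:     1000100011111
3. Add 1:           1000100100000

Answer: 1000100100000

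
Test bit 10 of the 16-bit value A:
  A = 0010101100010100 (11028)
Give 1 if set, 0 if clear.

Bit 10 is the 11th from the right.
  0010101100010100
       ^
That bit is 0.

Answer: 0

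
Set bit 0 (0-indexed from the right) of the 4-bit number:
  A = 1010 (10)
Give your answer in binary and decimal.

Mask = 1 << 0 = 0001
Bit 0 of A is 0, so OR-ing with the mask flips it to 1.
  1010
| 0001
------
  1011

Answer: 1011 (11)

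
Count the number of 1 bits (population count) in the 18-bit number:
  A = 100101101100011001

100101101100011001
1-bits at positions (from bit 0 = LSB): 0, 3, 4, 8, 9, 11, 12, 14, 17
Count = 9

Answer: 9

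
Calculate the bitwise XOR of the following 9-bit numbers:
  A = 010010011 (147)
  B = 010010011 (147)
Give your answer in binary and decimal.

Apply ^ to each column (1 where bits differ):
  010010011
^ 010010011
-----------
  000000000

Answer: 000000000 (0)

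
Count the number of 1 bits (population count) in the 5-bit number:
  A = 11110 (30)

11110
1-bits at positions (from bit 0 = LSB): 1, 2, 3, 4
Count = 4

Answer: 4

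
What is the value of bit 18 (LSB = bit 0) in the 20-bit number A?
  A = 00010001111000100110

Bit 18 is the 19th from the right.
  00010001111000100110
   ^
That bit is 0.

Answer: 0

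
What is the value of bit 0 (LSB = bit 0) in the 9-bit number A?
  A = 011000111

Bit 0 is the 1st from the right.
  011000111
          ^
That bit is 1.

Answer: 1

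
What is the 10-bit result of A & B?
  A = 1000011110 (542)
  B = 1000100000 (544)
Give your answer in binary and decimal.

Apply & to each column (1 only where both bits are 1):
  1000011110
& 1000100000
------------
  1000000000

Answer: 1000000000 (512)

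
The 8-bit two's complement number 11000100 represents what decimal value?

MSB is 1, so the value is negative. Find the magnitude:
1. Invert bits:  00111011
2. Add 1:        00111100  = 60
3. Apply sign:   -60

Answer: -60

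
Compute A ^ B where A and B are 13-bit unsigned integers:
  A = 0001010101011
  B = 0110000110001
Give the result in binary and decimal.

Apply ^ to each column (1 where bits differ):
  0001010101011
^ 0110000110001
---------------
  0111010011010

Answer: 0111010011010 (3738)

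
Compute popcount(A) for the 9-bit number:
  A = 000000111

000000111
1-bits at positions (from bit 0 = LSB): 0, 1, 2
Count = 3

Answer: 3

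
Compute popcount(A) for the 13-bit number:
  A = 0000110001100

0000110001100
1-bits at positions (from bit 0 = LSB): 2, 3, 7, 8
Count = 4

Answer: 4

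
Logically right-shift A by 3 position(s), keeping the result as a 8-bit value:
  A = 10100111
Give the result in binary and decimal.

Logical shift right by 3: drop the bottom 3 bit(s), prepend 3 zero(s) on the left.
  10100111  ->  keep [10100], discard [111], prepend 000
= 00010100

Answer: 00010100 (20)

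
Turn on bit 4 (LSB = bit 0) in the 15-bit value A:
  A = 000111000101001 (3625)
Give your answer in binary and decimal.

Mask = 1 << 4 = 000000000010000
Bit 4 of A is 0, so OR-ing with the mask flips it to 1.
  000111000101001
| 000000000010000
-----------------
  000111000111001

Answer: 000111000111001 (3641)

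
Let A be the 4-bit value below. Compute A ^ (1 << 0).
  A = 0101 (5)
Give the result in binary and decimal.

Mask = 1 << 0 = 0001
Bit 0 of A is 1; XOR with the mask flips it to 0.
  0101
^ 0001
------
  0100

Answer: 0100 (4)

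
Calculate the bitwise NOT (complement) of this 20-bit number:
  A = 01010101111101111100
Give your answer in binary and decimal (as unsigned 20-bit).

Flip each bit (0->1, 1->0):
  01010101111101111100
  10101010000010000011

Answer: 10101010000010000011 (696451)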